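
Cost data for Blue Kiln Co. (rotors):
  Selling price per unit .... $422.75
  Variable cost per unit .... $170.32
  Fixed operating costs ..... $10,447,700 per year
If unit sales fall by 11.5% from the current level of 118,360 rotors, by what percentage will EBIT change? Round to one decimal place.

At 118,360 units, contribution = 118,360 × $252.43 = $29,877,614.80.
EBIT = $29,877,614.80 − $10,447,700 = $19,429,914.80.
Degree of operating leverage = $29,877,614.80 / $19,429,914.80 = 1.5377.
Operating income changes by 1.5377 × -11.5% = -17.7%.

-17.7%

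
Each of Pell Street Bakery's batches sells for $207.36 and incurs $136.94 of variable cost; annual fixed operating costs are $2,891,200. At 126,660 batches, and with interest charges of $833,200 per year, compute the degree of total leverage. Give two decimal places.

1.72

At 126,660 units, contribution = 126,660 × $70.42 = $8,919,397.20.
Operating income = contribution − fixed costs = $8,919,397.20 − $2,891,200 = $6,028,197.20. Interest = $833,200.00, so EBIT − I = $5,194,997.20.
DCL = contribution ÷ (EBIT − I) = $8,919,397.20 ÷ $5,194,997.20 = 1.7169.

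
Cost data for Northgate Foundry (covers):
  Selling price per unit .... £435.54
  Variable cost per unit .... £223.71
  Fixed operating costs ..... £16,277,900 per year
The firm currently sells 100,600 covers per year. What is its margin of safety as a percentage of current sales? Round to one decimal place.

Unit CM = price − variable cost = £435.54 − £223.71 = £211.83. Break-even units = £16,277,900 ÷ £211.83 = 76,844.17; break-even revenue = 76,844.17 × £435.54 = £33,468,708.71.
Current sales = 100,600 × £435.54 = £43,815,324.00.
Margin of safety = (£43,815,324.00 − £33,468,708.71) ÷ £43,815,324.00 = 23.6%.

23.6%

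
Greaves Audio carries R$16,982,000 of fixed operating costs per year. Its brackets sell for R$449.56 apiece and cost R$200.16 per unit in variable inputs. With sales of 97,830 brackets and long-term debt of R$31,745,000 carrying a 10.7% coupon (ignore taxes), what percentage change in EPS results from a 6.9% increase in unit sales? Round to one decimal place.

+41.9%

Total contribution margin = 97,830 × R$249.40 = R$24,398,802.00.
Subtracting fixed costs: EBIT = R$24,398,802.00 − R$16,982,000 = R$7,416,802.00.
Interest = R$3,396,715.00, so EBIT − I = R$4,020,087.00.
Degree of combined leverage = contribution ÷ (EBIT − I) = R$24,398,802.00 ÷ R$4,020,087.00 = 6.0692.
EPS therefore changes by 6.0692 × (+6.9%) = +41.9%.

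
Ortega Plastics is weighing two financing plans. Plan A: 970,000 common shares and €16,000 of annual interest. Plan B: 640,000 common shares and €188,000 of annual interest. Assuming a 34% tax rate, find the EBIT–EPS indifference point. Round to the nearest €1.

Set EPS_A = EPS_B: (EBIT − €16,000)(1 − 0.34) ÷ 970,000 = (EBIT − €188,000)(1 − 0.34) ÷ 640,000.
The (1 − t) factor cancels: (EBIT − 16,000) × 640,000 = (EBIT − 188,000) × 970,000.
EBIT × (970,000 − 640,000) = 188,000 × 970,000 − 16,000 × 640,000 = 172,120,000,000, so EBIT = 172,120,000,000 ÷ 330,000 = 521,575.76.

€521,576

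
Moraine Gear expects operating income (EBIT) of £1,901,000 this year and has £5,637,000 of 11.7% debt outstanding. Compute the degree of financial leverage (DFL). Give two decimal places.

Interest = £659,529.00.
DFL = EBIT ÷ (EBIT − I) = £1,901,000 ÷ (£1,901,000 − £659,529.00) = £1,901,000 ÷ £1,241,471.00 = 1.5312.

1.53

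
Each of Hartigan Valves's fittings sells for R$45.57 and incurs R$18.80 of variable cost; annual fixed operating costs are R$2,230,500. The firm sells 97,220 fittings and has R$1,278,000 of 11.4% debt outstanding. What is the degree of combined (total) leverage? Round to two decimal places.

11.50

Contribution at this volume is 97,220 × R$26.77 = R$2,602,579.40.
Operating income = contribution − fixed costs = R$2,602,579.40 − R$2,230,500 = R$372,079.40. Interest = R$145,692.00.
DOL = R$2,602,579.40 ÷ R$372,079.40 = 6.9947; DFL = R$372,079.40 ÷ R$226,387.40 = 1.6436.
Combined leverage = 6.9947 × 1.6436 = 11.4965.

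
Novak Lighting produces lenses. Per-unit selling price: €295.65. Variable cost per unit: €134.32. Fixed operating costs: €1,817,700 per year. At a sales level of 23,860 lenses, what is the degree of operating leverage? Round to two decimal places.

1.89

Total contribution margin = 23,860 × €161.33 = €3,849,333.80.
Subtracting fixed costs: EBIT = €3,849,333.80 − €1,817,700 = €2,031,633.80.
DOL = contribution ÷ EBIT = €3,849,333.80 ÷ €2,031,633.80 = 1.8947.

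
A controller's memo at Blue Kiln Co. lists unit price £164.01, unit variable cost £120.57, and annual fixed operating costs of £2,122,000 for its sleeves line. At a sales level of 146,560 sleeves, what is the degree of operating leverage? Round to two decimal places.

Total contribution margin = 146,560 × £43.44 = £6,366,566.40.
EBIT = £6,366,566.40 − £2,122,000 = £4,244,566.40.
DOL = contribution ÷ EBIT = £6,366,566.40 ÷ £4,244,566.40 = 1.4999.

1.50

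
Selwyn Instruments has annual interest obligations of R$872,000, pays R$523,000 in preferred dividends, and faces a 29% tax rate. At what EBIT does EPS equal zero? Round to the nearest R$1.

Grossing the preferred dividend up to pre-tax terms: R$523,000 / (1 − 0.29) = R$736,619.72.
EPS = 0 when EBIT covers interest plus the pre-tax preferred burden: R$872,000 + R$736,619.72 = R$1,608,619.72.

R$1,608,620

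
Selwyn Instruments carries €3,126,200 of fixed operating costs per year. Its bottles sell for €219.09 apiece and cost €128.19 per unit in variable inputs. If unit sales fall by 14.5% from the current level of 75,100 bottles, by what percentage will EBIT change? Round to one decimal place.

-26.8%

Total contribution margin = 75,100 × €90.90 = €6,826,590.00.
Subtracting fixed costs: EBIT = €6,826,590.00 − €3,126,200 = €3,700,390.00.
So DOL = total CM / EBIT = €6,826,590.00 / €3,700,390.00 = 1.8448.
So EBIT moves 1.8448 × (-14.5%) = -26.8%.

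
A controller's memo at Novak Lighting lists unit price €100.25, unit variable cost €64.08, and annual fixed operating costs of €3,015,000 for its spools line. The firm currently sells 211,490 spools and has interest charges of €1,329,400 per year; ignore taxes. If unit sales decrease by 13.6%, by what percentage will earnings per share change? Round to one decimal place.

-31.5%

Contribution at this volume is 211,490 × €36.17 = €7,649,593.30.
EBIT = €7,649,593.30 − €3,015,000 = €4,634,593.30.
Interest = €1,329,400.00, so EBIT − I = €3,305,193.30.
DCL = total CM / (EBIT − I) = €7,649,593.30 / €3,305,193.30 = 2.3144.
EPS therefore changes by 2.3144 × (-13.6%) = -31.5%.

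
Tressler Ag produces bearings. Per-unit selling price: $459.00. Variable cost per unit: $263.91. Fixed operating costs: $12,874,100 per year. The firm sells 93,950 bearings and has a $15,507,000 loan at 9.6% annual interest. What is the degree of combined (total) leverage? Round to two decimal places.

Contribution at this volume is 93,950 × $195.09 = $18,328,705.50.
Operating income = contribution − fixed costs = $18,328,705.50 − $12,874,100 = $5,454,605.50. Interest = $1,488,672.00, so EBIT − I = $3,965,933.50.
DCL = contribution ÷ (EBIT − I) = $18,328,705.50 ÷ $3,965,933.50 = 4.6215.

4.62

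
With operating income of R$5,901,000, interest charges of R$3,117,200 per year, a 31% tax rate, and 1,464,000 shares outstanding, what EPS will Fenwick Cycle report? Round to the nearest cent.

Pre-tax income = R$5,901,000 − R$3,117,200.00 = R$2,783,800.00.
After tax at 31%: net income = R$2,783,800.00 × 0.69 = R$1,920,822.00.
Per share: R$1,920,822.00 / 1,464,000 shares = R$1.31.

R$1.31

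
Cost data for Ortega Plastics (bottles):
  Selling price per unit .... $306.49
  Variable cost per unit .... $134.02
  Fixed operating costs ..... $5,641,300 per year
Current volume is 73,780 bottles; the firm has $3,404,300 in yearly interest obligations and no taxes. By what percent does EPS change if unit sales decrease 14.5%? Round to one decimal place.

Total contribution margin = 73,780 × $172.47 = $12,724,836.60.
Operating income = contribution − fixed costs = $12,724,836.60 − $5,641,300 = $7,083,536.60.
Interest = $3,404,300.00, so EBIT − I = $3,679,236.60.
Degree of combined leverage = contribution ÷ (EBIT − I) = $12,724,836.60 ÷ $3,679,236.60 = 3.4586.
EPS therefore changes by 3.4586 × (-14.5%) = -50.1%.

-50.1%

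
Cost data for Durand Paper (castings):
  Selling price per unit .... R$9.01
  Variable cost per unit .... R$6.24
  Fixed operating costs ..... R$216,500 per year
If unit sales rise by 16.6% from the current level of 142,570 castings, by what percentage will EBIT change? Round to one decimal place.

+36.7%

Contribution at this volume is 142,570 × R$2.77 = R$394,918.90.
Operating income = contribution − fixed costs = R$394,918.90 − R$216,500 = R$178,418.90.
Degree of operating leverage = R$394,918.90 / R$178,418.90 = 2.2134.
So EBIT moves 2.2134 × (+16.6%) = +36.7%.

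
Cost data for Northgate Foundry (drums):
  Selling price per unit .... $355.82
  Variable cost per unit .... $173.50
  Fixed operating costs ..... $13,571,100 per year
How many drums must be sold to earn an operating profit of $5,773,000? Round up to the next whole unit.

Unit CM = price − variable cost = $355.82 − $173.50 = $182.32.
Need Q such that Q × $182.32 − $13,571,100 = $5,773,000, i.e. Q = $19,344,100 / $182.32 = 106,099.71 → 106,100.

106,100 drums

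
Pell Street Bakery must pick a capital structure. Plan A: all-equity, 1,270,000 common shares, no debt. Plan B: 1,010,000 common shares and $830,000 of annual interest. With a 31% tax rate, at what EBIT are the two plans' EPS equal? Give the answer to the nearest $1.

At indifference, (EBIT − 0)(1 − t)/1,270,000 = (EBIT − 830,000)(1 − t)/1,010,000.
The (1 − t) factor cancels: (EBIT − 0) × 1,010,000 = (EBIT − 830,000) × 1,270,000.
EBIT × (1,270,000 − 1,010,000) = 830,000 × 1,270,000 − 0 × 1,010,000 = 1,054,100,000,000, so EBIT = 1,054,100,000,000 ÷ 260,000 = 4,054,230.77.

$4,054,231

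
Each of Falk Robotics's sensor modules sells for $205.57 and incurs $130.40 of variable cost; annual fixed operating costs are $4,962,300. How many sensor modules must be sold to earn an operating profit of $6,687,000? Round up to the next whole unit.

Contribution margin per unit = $205.57 − $130.40 = $75.17.
Units = (FC + target) / CM = ($4,962,300 + $6,687,000) / $75.17 = 154,972.73, so 154,973 sensor modules.

154,973 sensor modules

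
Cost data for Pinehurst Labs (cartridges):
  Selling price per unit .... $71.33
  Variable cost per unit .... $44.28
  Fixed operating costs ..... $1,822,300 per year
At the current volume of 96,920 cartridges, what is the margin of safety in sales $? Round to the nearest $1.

$2,107,956

Contribution margin per unit = $71.33 − $44.28 = $27.05. Break-even units = $1,822,300 ÷ $27.05 = 67,367.84; break-even revenue = 67,367.84 × $71.33 = $4,805,347.84.
Actual sales revenue = 96,920 × $71.33 = $6,913,303.60.
Margin of safety = $6,913,303.60 − $4,805,347.84 = $2,107,956.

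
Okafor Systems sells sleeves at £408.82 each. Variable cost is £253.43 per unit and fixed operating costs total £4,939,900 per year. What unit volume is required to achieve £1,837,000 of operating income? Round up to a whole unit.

Each unit contributes £408.82 − £253.43 = £155.39.
Required volume = (fixed costs + target profit) ÷ CM = (£4,939,900 + £1,837,000) ÷ £155.39 = 43,612.20, so 43,613 sleeves.

43,613 sleeves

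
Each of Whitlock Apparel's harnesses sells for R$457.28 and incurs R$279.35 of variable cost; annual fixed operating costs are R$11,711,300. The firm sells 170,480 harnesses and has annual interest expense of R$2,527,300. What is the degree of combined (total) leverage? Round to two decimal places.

1.88

Total contribution margin = 170,480 × R$177.93 = R$30,333,506.40.
Operating income = contribution − fixed costs = R$30,333,506.40 − R$11,711,300 = R$18,622,206.40. Interest = R$2,527,300.00, so EBIT − I = R$16,094,906.40.
DCL = contribution ÷ (EBIT − I) = R$30,333,506.40 ÷ R$16,094,906.40 = 1.8847.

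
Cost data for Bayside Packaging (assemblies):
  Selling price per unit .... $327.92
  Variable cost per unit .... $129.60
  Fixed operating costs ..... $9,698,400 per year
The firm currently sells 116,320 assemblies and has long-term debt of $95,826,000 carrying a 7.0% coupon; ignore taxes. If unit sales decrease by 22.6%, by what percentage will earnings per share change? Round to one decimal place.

-78.3%

Contribution at this volume is 116,320 × $198.32 = $23,068,582.40.
EBIT = $23,068,582.40 − $9,698,400 = $13,370,182.40.
Interest = $6,707,820.00, so EBIT − I = $6,662,362.40.
Degree of combined leverage = contribution ÷ (EBIT − I) = $23,068,582.40 ÷ $6,662,362.40 = 3.4625.
%ΔEPS = DCL × %ΔSales = 3.4625 × -22.6% = -78.3%.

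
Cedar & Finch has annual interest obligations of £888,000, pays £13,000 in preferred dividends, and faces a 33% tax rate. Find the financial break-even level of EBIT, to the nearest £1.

Grossing the preferred dividend up to pre-tax terms: £13,000 / (1 − 0.33) = £19,402.99.
Financial break-even EBIT = interest + D_p ÷ (1 − t) = £888,000 + £19,402.99 = £907,402.99.

£907,403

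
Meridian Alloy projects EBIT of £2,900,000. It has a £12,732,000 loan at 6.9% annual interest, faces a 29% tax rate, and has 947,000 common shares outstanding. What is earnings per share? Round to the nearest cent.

Interest = £878,508.00, so EBT = £2,900,000 − £878,508.00 = £2,021,492.00.
After tax at 29%: net income = £2,021,492.00 × 0.71 = £1,435,259.32.
EPS = £1,435,259.32 ÷ 947,000 = £1.52.

£1.52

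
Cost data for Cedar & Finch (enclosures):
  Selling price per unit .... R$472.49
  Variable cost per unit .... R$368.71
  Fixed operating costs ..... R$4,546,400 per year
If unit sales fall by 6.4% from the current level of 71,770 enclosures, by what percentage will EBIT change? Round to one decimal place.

Total contribution margin = 71,770 × R$103.78 = R$7,448,290.60.
Operating income = contribution − fixed costs = R$7,448,290.60 − R$4,546,400 = R$2,901,890.60.
So DOL = total CM / EBIT = R$7,448,290.60 / R$2,901,890.60 = 2.5667.
So EBIT moves 2.5667 × (-6.4%) = -16.4%.

-16.4%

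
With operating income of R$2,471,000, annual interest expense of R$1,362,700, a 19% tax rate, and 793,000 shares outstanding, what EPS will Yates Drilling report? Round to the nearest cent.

Interest = R$1,362,700.00, so EBT = R$2,471,000 − R$1,362,700.00 = R$1,108,300.00.
Net income = R$1,108,300.00 × (1 − 0.19) = R$897,723.00.
Per share: R$897,723.00 / 793,000 shares = R$1.13.

R$1.13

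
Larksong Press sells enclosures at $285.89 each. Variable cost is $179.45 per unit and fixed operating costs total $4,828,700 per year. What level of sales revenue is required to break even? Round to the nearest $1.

$12,969,533

CM per unit = $285.89 − $179.45 = $106.44; CM ratio = $106.44 / $285.89 = 0.3723.
Break-even revenue = fixed costs × price ÷ CM = $4,828,700 × $285.89 ÷ $106.44 = $12,969,533.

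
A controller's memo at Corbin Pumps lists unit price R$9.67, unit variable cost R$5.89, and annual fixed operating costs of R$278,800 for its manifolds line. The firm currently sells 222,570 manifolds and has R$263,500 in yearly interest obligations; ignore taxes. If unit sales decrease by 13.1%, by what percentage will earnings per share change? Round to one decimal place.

At 222,570 units, contribution = 222,570 × R$3.78 = R$841,314.60.
Operating income = contribution − fixed costs = R$841,314.60 − R$278,800 = R$562,514.60.
Interest = R$263,500.00, so EBIT − I = R$299,014.60.
Degree of combined leverage = contribution ÷ (EBIT − I) = R$841,314.60 ÷ R$299,014.60 = 2.8136.
%ΔEPS = DCL × %ΔSales = 2.8136 × -13.1% = -36.9%.

-36.9%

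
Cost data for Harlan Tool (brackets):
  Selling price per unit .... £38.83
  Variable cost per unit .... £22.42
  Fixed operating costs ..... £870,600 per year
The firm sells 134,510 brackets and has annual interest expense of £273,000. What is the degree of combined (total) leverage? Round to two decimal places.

At 134,510 units, contribution = 134,510 × £16.41 = £2,207,309.10.
Operating income = contribution − fixed costs = £2,207,309.10 − £870,600 = £1,336,709.10. Interest = £273,000.00, so EBIT − I = £1,063,709.10.
Degree of total leverage = total CM / (EBIT − interest) = £2,207,309.10 / £1,063,709.10 = 2.0751.

2.08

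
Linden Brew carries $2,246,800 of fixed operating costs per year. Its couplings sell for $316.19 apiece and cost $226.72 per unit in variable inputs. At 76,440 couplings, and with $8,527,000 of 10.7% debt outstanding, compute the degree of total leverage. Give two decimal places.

1.86

Contribution at this volume is 76,440 × $89.47 = $6,839,086.80.
Operating income = contribution − fixed costs = $6,839,086.80 − $2,246,800 = $4,592,286.80. Interest = $912,389.00.
DOL = $6,839,086.80 ÷ $4,592,286.80 = 1.4893; DFL = $4,592,286.80 ÷ $3,679,897.80 = 1.2479.
DCL = DOL × DFL = 1.4893 × 1.2479 = 1.8585.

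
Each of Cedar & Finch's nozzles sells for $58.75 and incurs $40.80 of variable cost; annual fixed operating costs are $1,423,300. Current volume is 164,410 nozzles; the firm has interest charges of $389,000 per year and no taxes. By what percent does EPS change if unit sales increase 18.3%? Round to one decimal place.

+47.4%

Contribution at this volume is 164,410 × $17.95 = $2,951,159.50.
Operating income = contribution − fixed costs = $2,951,159.50 − $1,423,300 = $1,527,859.50.
After interest of $389,000.00, pre-tax earnings = $1,138,859.50.
DCL = total CM / (EBIT − I) = $2,951,159.50 / $1,138,859.50 = 2.5913.
EPS therefore changes by 2.5913 × (+18.3%) = +47.4%.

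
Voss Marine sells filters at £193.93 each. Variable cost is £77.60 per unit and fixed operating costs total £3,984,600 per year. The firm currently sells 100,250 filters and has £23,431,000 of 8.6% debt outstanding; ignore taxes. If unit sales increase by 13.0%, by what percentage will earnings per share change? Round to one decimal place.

Total contribution margin = 100,250 × £116.33 = £11,662,082.50.
Operating income = contribution − fixed costs = £11,662,082.50 − £3,984,600 = £7,677,482.50.
Interest = £2,015,066.00, so EBIT − I = £5,662,416.50.
DCL = total CM / (EBIT − I) = £11,662,082.50 / £5,662,416.50 = 2.0596.
EPS therefore changes by 2.0596 × (+13.0%) = +26.8%.

+26.8%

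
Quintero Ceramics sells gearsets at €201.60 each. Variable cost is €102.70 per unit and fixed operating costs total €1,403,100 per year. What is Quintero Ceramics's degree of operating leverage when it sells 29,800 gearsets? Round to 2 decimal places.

1.91

Total contribution margin = 29,800 × €98.90 = €2,947,220.00.
Subtracting fixed costs: EBIT = €2,947,220.00 − €1,403,100 = €1,544,120.00.
Degree of operating leverage = €2,947,220.00 / €1,544,120.00 = 1.9087.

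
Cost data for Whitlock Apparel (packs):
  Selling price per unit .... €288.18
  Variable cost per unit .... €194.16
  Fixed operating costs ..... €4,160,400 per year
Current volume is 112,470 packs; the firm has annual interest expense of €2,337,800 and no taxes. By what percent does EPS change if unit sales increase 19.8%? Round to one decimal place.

Total contribution margin = 112,470 × €94.02 = €10,574,429.40.
Operating income = contribution − fixed costs = €10,574,429.40 − €4,160,400 = €6,414,029.40.
After interest of €2,337,800.00, pre-tax earnings = €4,076,229.40.
Degree of combined leverage = contribution ÷ (EBIT − I) = €10,574,429.40 ÷ €4,076,229.40 = 2.5942.
%ΔEPS = DCL × %ΔSales = 2.5942 × +19.8% = +51.4%.

+51.4%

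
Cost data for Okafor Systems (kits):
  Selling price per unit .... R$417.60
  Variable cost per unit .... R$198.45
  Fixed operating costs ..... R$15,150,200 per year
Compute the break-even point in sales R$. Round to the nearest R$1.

CM per unit = R$417.60 − R$198.45 = R$219.15; CM ratio = R$219.15 / R$417.60 = 0.5248.
Break-even revenue = fixed costs × price ÷ CM = R$15,150,200 × R$417.60 ÷ R$219.15 = R$28,869,375.

R$28,869,375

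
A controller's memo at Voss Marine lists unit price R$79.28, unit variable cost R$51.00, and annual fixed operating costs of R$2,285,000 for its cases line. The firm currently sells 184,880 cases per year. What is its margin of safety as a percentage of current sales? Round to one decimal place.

Contribution margin per unit = R$79.28 − R$51.00 = R$28.28. Break-even units = R$2,285,000 ÷ R$28.28 = 80,799.15; break-even revenue = 80,799.15 × R$79.28 = R$6,405,756.72.
Actual sales revenue = 184,880 × R$79.28 = R$14,657,286.40.
Margin of safety = (R$14,657,286.40 − R$6,405,756.72) ÷ R$14,657,286.40 = 56.3%.

56.3%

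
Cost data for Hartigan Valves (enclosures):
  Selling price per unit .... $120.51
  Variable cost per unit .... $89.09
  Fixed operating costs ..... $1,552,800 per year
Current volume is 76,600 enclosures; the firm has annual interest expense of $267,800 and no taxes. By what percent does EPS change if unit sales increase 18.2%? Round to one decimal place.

+74.7%

Total contribution margin = 76,600 × $31.42 = $2,406,772.00.
EBIT = $2,406,772.00 − $1,552,800 = $853,972.00.
Interest = $267,800.00, so EBIT − I = $586,172.00.
DCL = total CM / (EBIT − I) = $2,406,772.00 / $586,172.00 = 4.1059.
EPS therefore changes by 4.1059 × (+18.2%) = +74.7%.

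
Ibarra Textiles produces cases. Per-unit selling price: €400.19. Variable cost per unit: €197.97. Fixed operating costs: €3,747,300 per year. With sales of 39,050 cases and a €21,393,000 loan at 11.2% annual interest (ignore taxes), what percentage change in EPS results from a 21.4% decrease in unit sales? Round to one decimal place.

Contribution at this volume is 39,050 × €202.22 = €7,896,691.00.
Subtracting fixed costs: EBIT = €7,896,691.00 − €3,747,300 = €4,149,391.00.
Interest = €2,396,016.00, so EBIT − I = €1,753,375.00.
Degree of combined leverage = contribution ÷ (EBIT − I) = €7,896,691.00 ÷ €1,753,375.00 = 4.5037.
%ΔEPS = DCL × %ΔSales = 4.5037 × -21.4% = -96.4%.

-96.4%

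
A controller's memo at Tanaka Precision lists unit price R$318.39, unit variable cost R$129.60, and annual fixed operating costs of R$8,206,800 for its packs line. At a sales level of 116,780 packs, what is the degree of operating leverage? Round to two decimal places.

At 116,780 units, contribution = 116,780 × R$188.79 = R$22,046,896.20.
Subtracting fixed costs: EBIT = R$22,046,896.20 − R$8,206,800 = R$13,840,096.20.
DOL = contribution ÷ EBIT = R$22,046,896.20 ÷ R$13,840,096.20 = 1.5930.

1.59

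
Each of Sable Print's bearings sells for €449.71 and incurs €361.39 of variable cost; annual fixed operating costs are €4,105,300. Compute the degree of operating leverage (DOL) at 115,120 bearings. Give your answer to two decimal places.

Contribution at this volume is 115,120 × €88.32 = €10,167,398.40.
Subtracting fixed costs: EBIT = €10,167,398.40 − €4,105,300 = €6,062,098.40.
So DOL = total CM / EBIT = €10,167,398.40 / €6,062,098.40 = 1.6772.

1.68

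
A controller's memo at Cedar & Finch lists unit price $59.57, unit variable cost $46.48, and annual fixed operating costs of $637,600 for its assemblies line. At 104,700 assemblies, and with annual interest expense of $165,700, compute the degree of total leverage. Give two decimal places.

2.42

Contribution at this volume is 104,700 × $13.09 = $1,370,523.00.
Subtracting fixed costs: EBIT = $1,370,523.00 − $637,600 = $732,923.00. Interest = $165,700.00.
DOL = $1,370,523.00 ÷ $732,923.00 = 1.8699; DFL = $732,923.00 ÷ $567,223.00 = 1.2921.
DCL = DOL × DFL = 1.8699 × 1.2921 = 2.4161.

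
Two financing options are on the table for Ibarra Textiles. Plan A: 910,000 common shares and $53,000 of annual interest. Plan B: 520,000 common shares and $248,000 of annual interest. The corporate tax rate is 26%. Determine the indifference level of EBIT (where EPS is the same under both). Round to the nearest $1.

$508,000

At indifference, (EBIT − 53,000)(1 − t)/910,000 = (EBIT − 248,000)(1 − t)/520,000.
The (1 − t) factor cancels: (EBIT − 53,000) × 520,000 = (EBIT − 248,000) × 910,000.
EBIT × (910,000 − 520,000) = 248,000 × 910,000 − 53,000 × 520,000 = 198,120,000,000, so EBIT = 198,120,000,000 ÷ 390,000 = 508,000.00.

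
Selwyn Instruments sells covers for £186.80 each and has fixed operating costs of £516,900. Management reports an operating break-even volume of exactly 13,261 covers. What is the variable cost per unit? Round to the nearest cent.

Contribution per unit must be FC / Q = £516,900 / 13,261 = £38.9790.
Hence VC = price − CM = £186.80 − £38.9790 = £147.82.

£147.82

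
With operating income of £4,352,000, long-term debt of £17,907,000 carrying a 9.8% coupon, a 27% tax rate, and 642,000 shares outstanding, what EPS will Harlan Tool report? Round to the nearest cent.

£2.95

Pre-tax income = £4,352,000 − £1,754,886.00 = £2,597,114.00.
Net income = £2,597,114.00 × (1 − 0.27) = £1,895,893.22.
Per share: £1,895,893.22 / 642,000 shares = £2.95.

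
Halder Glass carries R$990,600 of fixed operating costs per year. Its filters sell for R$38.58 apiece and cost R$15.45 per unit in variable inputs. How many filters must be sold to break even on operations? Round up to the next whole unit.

Unit CM = price − variable cost = R$38.58 − R$15.45 = R$23.13.
Break-even volume = fixed costs ÷ CM per unit = R$990,600 ÷ R$23.13 = 42,827.50, so 42,828 filters.

42,828 filters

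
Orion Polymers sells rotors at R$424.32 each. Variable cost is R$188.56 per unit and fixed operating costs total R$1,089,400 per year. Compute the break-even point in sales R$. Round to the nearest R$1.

CM per unit = R$424.32 − R$188.56 = R$235.76; CM ratio = R$235.76 / R$424.32 = 0.5556.
Break-even revenue = fixed costs × price ÷ CM = R$1,089,400 × R$424.32 ÷ R$235.76 = R$1,960,698.

R$1,960,698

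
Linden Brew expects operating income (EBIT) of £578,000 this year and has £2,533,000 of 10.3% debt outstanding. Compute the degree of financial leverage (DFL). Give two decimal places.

Annual interest charges come to £260,899.00.
Degree of financial leverage = EBIT / (EBIT − interest) = £578,000 / £317,101.00 = 1.8228.

1.82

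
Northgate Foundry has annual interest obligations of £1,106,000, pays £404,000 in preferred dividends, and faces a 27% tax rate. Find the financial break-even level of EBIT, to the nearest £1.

£1,659,425

Grossing the preferred dividend up to pre-tax terms: £404,000 / (1 − 0.27) = £553,424.66.
EPS = 0 when EBIT covers interest plus the pre-tax preferred burden: £1,106,000 + £553,424.66 = £1,659,424.66.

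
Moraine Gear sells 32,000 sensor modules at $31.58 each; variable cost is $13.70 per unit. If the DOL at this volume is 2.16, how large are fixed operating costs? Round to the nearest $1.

Total contribution margin = 32,000 × $17.88 = $572,160.00.
DOL = contribution / EBIT, so EBIT = $572,160.00 / 2.16 = $264,888.89.
Fixed costs = CM − EBIT = $572,160.00 − $264,888.89 = $307,271.

$307,271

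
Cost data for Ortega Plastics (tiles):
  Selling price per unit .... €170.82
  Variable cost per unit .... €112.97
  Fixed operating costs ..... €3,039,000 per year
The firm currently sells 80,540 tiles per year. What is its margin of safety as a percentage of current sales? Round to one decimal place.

34.8%

Each unit contributes €170.82 − €112.97 = €57.85. Break-even units = €3,039,000 ÷ €57.85 = 52,532.41; break-even revenue = 52,532.41 × €170.82 = €8,973,586.52.
Actual sales revenue = 80,540 × €170.82 = €13,757,842.80.
Margin of safety = (€13,757,842.80 − €8,973,586.52) ÷ €13,757,842.80 = 34.8%.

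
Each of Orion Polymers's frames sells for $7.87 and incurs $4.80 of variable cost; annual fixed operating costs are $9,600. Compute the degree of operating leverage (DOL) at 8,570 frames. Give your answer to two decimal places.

At 8,570 units, contribution = 8,570 × $3.07 = $26,309.90.
EBIT = $26,309.90 − $9,600 = $16,709.90.
Degree of operating leverage = $26,309.90 / $16,709.90 = 1.5745.

1.57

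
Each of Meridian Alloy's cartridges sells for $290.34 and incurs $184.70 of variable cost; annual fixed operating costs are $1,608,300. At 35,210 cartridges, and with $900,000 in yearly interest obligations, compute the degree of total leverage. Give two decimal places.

3.07

Contribution at this volume is 35,210 × $105.64 = $3,719,584.40.
Operating income = contribution − fixed costs = $3,719,584.40 − $1,608,300 = $2,111,284.40. Interest = $900,000.00, so EBIT − I = $1,211,284.40.
DCL = contribution ÷ (EBIT − I) = $3,719,584.40 ÷ $1,211,284.40 = 3.0708.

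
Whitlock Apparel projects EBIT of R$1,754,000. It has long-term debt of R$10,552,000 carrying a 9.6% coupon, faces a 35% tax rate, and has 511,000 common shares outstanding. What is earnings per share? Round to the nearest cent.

R$0.94

Interest = R$1,012,992.00, so EBT = R$1,754,000 − R$1,012,992.00 = R$741,008.00.
Net income = R$741,008.00 × (1 − 0.35) = R$481,655.20.
Per share: R$481,655.20 / 511,000 shares = R$0.94.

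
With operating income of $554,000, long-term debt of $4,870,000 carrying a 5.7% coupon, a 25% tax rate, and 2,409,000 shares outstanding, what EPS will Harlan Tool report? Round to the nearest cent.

Interest = $277,590.00, so EBT = $554,000 − $277,590.00 = $276,410.00.
Net income = $276,410.00 × (1 − 0.25) = $207,307.50.
Per share: $207,307.50 / 2,409,000 shares = $0.09.

$0.09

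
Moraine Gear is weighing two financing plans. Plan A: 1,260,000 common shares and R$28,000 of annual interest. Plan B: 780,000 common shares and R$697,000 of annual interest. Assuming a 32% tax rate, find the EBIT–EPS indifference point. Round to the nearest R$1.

At indifference, (EBIT − 28,000)(1 − t)/1,260,000 = (EBIT − 697,000)(1 − t)/780,000.
The (1 − t) factor cancels: (EBIT − 28,000) × 780,000 = (EBIT − 697,000) × 1,260,000.
Solving, EBIT = (697,000·1,260,000 − 28,000·780,000) / (1,260,000 − 780,000) = 856,380,000,000 / 480,000 = 1,784,125.00.

R$1,784,125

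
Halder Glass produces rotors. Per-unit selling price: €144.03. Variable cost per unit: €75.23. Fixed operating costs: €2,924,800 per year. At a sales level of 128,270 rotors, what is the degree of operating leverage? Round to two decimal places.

Contribution at this volume is 128,270 × €68.80 = €8,824,976.00.
Operating income = contribution − fixed costs = €8,824,976.00 − €2,924,800 = €5,900,176.00.
Degree of operating leverage = €8,824,976.00 / €5,900,176.00 = 1.4957.

1.50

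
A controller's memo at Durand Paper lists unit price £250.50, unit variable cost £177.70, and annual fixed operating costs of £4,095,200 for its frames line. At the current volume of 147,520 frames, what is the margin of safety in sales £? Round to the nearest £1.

£22,862,447

Each unit contributes £250.50 − £177.70 = £72.80. Break-even units = £4,095,200 ÷ £72.80 = 56,252.75; break-even revenue = 56,252.75 × £250.50 = £14,091,313.19.
Current sales = 147,520 × £250.50 = £36,953,760.00.
Margin of safety = £36,953,760.00 − £14,091,313.19 = £22,862,447.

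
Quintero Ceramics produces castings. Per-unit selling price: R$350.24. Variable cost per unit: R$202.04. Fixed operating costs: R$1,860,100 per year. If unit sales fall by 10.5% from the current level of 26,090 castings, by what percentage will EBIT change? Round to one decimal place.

-20.2%

Total contribution margin = 26,090 × R$148.20 = R$3,866,538.00.
Operating income = contribution − fixed costs = R$3,866,538.00 − R$1,860,100 = R$2,006,438.00.
So DOL = total CM / EBIT = R$3,866,538.00 / R$2,006,438.00 = 1.9271.
%ΔEBIT = DOL × %ΔSales = 1.9271 × -10.5% = -20.2%.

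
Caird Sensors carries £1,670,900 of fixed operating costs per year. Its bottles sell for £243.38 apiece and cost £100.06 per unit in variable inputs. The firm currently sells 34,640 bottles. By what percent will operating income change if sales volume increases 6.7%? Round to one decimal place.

+10.1%

Total contribution margin = 34,640 × £143.32 = £4,964,604.80.
EBIT = £4,964,604.80 − £1,670,900 = £3,293,704.80.
DOL = contribution ÷ EBIT = £4,964,604.80 ÷ £3,293,704.80 = 1.5073.
%ΔEBIT = DOL × %ΔSales = 1.5073 × +6.7% = +10.1%.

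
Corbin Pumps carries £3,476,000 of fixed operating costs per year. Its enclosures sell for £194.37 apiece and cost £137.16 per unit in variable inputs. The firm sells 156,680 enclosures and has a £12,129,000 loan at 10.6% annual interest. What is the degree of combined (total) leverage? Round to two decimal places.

2.13

Total contribution margin = 156,680 × £57.21 = £8,963,662.80.
Operating income = contribution − fixed costs = £8,963,662.80 − £3,476,000 = £5,487,662.80. Interest = £1,285,674.00, so EBIT − I = £4,201,988.80.
Degree of total leverage = total CM / (EBIT − interest) = £8,963,662.80 / £4,201,988.80 = 2.1332.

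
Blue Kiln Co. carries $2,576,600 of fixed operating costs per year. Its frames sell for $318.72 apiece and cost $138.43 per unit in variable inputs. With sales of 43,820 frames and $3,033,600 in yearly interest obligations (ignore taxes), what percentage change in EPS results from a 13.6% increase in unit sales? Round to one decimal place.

At 43,820 units, contribution = 43,820 × $180.29 = $7,900,307.80.
EBIT = $7,900,307.80 − $2,576,600 = $5,323,707.80.
After interest of $3,033,600.00, pre-tax earnings = $2,290,107.80.
DCL = total CM / (EBIT − I) = $7,900,307.80 / $2,290,107.80 = 3.4498.
%ΔEPS = DCL × %ΔSales = 3.4498 × +13.6% = +46.9%.

+46.9%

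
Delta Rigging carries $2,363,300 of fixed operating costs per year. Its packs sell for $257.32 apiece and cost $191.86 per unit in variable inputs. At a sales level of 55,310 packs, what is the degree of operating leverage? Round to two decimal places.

Contribution at this volume is 55,310 × $65.46 = $3,620,592.60.
Operating income = contribution − fixed costs = $3,620,592.60 − $2,363,300 = $1,257,292.60.
DOL = contribution ÷ EBIT = $3,620,592.60 ÷ $1,257,292.60 = 2.8797.

2.88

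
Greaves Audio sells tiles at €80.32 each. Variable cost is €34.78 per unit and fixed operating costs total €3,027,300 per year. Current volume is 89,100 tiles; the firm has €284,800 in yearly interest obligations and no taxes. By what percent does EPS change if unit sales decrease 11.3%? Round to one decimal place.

Total contribution margin = 89,100 × €45.54 = €4,057,614.00.
Subtracting fixed costs: EBIT = €4,057,614.00 − €3,027,300 = €1,030,314.00.
Interest = €284,800.00, so EBIT − I = €745,514.00.
DCL = total CM / (EBIT − I) = €4,057,614.00 / €745,514.00 = 5.4427.
EPS therefore changes by 5.4427 × (-11.3%) = -61.5%.

-61.5%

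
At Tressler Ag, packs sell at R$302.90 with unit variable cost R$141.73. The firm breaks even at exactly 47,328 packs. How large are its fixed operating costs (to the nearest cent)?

R$7,627,853.76

Unit CM = price − variable cost = R$302.90 − R$141.73 = R$161.17.
Since BE = FC / CM, FC = 47,328 × R$161.17 = R$7,627,853.76.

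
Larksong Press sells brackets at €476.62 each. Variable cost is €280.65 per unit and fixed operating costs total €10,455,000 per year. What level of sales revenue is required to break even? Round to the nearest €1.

Contribution margin per unit = €476.62 − €280.65 = €195.97, a CM ratio of €195.97 ÷ €476.62 = 0.4112.
Break-even revenue = fixed costs × price ÷ CM = €10,455,000 × €476.62 ÷ €195.97 = €25,427,678.

€25,427,678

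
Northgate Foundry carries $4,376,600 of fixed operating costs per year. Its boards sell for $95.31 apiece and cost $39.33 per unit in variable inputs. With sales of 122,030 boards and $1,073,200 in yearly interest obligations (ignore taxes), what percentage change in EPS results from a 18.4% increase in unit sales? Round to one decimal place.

+91.0%

Contribution at this volume is 122,030 × $55.98 = $6,831,239.40.
Operating income = contribution − fixed costs = $6,831,239.40 − $4,376,600 = $2,454,639.40.
Interest = $1,073,200.00, so EBIT − I = $1,381,439.40.
DCL = total CM / (EBIT − I) = $6,831,239.40 / $1,381,439.40 = 4.9450.
EPS therefore changes by 4.9450 × (+18.4%) = +91.0%.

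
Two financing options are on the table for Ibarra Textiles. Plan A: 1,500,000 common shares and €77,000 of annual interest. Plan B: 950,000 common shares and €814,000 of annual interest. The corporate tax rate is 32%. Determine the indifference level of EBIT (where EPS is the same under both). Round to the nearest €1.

At indifference, (EBIT − 77,000)(1 − t)/1,500,000 = (EBIT − 814,000)(1 − t)/950,000.
Cancelling (1 − t) and cross-multiplying: 950,000·(EBIT − 77,000) = 1,500,000·(EBIT − 814,000).
EBIT × (1,500,000 − 950,000) = 814,000 × 1,500,000 − 77,000 × 950,000 = 1,147,850,000,000, so EBIT = 1,147,850,000,000 ÷ 550,000 = 2,087,000.00.

€2,087,000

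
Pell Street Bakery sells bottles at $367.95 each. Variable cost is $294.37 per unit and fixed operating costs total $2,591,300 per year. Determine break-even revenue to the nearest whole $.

CM per unit = $367.95 − $294.37 = $73.58; CM ratio = $73.58 / $367.95 = 0.2000.
Break-even revenue = fixed costs × price ÷ CM = $2,591,300 × $367.95 ÷ $73.58 = $12,958,261.

$12,958,261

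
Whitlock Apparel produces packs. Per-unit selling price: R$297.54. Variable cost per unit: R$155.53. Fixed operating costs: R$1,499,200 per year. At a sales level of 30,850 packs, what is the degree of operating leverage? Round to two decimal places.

1.52

Total contribution margin = 30,850 × R$142.01 = R$4,381,008.50.
EBIT = R$4,381,008.50 − R$1,499,200 = R$2,881,808.50.
DOL = contribution ÷ EBIT = R$4,381,008.50 ÷ R$2,881,808.50 = 1.5202.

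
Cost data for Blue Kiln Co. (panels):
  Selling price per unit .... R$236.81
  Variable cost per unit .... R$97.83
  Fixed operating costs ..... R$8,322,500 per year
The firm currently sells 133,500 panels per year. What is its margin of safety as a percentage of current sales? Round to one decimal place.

55.1%

Each unit contributes R$236.81 − R$97.83 = R$138.98. Break-even units = R$8,322,500 ÷ R$138.98 = 59,882.72; break-even revenue = 59,882.72 × R$236.81 = R$14,180,826.20.
Actual sales revenue = 133,500 × R$236.81 = R$31,614,135.00.
Margin of safety = (R$31,614,135.00 − R$14,180,826.20) ÷ R$31,614,135.00 = 55.1%.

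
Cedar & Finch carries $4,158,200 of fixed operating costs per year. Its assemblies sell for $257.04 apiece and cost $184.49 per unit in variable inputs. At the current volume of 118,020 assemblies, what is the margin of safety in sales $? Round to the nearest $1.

$15,603,625

Each unit contributes $257.04 − $184.49 = $72.55. Break-even units = $4,158,200 ÷ $72.55 = 57,314.96; break-even revenue = 57,314.96 × $257.04 = $14,732,236.09.
Current sales = 118,020 × $257.04 = $30,335,860.80.
Margin of safety = $30,335,860.80 − $14,732,236.09 = $15,603,625.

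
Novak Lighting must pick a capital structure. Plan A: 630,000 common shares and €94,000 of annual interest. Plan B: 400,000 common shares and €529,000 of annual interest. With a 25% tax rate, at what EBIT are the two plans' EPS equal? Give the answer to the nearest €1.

€1,285,522

At indifference, (EBIT − 94,000)(1 − t)/630,000 = (EBIT − 529,000)(1 − t)/400,000.
Cancelling (1 − t) and cross-multiplying: 400,000·(EBIT − 94,000) = 630,000·(EBIT − 529,000).
Solving, EBIT = (529,000·630,000 − 94,000·400,000) / (630,000 − 400,000) = 295,670,000,000 / 230,000 = 1,285,521.74.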